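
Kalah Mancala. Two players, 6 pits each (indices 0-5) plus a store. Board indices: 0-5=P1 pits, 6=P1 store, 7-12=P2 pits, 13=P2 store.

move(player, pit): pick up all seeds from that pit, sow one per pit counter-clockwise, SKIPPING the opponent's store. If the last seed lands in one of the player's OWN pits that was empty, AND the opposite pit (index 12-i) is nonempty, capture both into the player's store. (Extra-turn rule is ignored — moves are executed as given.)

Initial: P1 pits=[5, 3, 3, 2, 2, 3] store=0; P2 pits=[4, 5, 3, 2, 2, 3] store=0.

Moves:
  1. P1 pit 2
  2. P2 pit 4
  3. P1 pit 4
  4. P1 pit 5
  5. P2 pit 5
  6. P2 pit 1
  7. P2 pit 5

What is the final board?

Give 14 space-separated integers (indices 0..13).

Move 1: P1 pit2 -> P1=[5,3,0,3,3,4](0) P2=[4,5,3,2,2,3](0)
Move 2: P2 pit4 -> P1=[5,3,0,3,3,4](0) P2=[4,5,3,2,0,4](1)
Move 3: P1 pit4 -> P1=[5,3,0,3,0,5](1) P2=[5,5,3,2,0,4](1)
Move 4: P1 pit5 -> P1=[5,3,0,3,0,0](2) P2=[6,6,4,3,0,4](1)
Move 5: P2 pit5 -> P1=[6,4,1,3,0,0](2) P2=[6,6,4,3,0,0](2)
Move 6: P2 pit1 -> P1=[7,4,1,3,0,0](2) P2=[6,0,5,4,1,1](3)
Move 7: P2 pit5 -> P1=[7,4,1,3,0,0](2) P2=[6,0,5,4,1,0](4)

Answer: 7 4 1 3 0 0 2 6 0 5 4 1 0 4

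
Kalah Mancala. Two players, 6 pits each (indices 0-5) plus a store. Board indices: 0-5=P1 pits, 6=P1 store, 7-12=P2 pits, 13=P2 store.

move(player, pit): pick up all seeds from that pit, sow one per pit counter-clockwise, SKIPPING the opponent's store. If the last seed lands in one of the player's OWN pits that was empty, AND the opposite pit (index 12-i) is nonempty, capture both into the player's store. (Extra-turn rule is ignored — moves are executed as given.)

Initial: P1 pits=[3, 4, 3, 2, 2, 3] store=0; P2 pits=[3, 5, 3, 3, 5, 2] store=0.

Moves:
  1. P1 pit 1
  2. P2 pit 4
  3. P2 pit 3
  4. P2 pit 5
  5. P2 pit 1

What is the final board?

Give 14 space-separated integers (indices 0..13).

Answer: 5 2 6 3 3 4 0 3 0 4 1 2 1 4

Derivation:
Move 1: P1 pit1 -> P1=[3,0,4,3,3,4](0) P2=[3,5,3,3,5,2](0)
Move 2: P2 pit4 -> P1=[4,1,5,3,3,4](0) P2=[3,5,3,3,0,3](1)
Move 3: P2 pit3 -> P1=[4,1,5,3,3,4](0) P2=[3,5,3,0,1,4](2)
Move 4: P2 pit5 -> P1=[5,2,6,3,3,4](0) P2=[3,5,3,0,1,0](3)
Move 5: P2 pit1 -> P1=[5,2,6,3,3,4](0) P2=[3,0,4,1,2,1](4)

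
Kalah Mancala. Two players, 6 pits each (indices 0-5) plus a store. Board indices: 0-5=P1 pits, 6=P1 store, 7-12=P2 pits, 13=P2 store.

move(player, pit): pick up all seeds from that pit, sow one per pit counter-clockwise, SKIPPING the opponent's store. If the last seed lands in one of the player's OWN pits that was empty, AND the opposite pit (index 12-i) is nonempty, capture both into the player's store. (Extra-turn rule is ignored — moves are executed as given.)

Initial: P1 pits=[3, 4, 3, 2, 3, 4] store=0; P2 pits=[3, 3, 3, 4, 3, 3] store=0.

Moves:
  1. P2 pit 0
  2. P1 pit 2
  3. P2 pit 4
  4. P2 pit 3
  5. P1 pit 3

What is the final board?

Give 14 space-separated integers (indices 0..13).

Move 1: P2 pit0 -> P1=[3,4,3,2,3,4](0) P2=[0,4,4,5,3,3](0)
Move 2: P1 pit2 -> P1=[3,4,0,3,4,5](0) P2=[0,4,4,5,3,3](0)
Move 3: P2 pit4 -> P1=[4,4,0,3,4,5](0) P2=[0,4,4,5,0,4](1)
Move 4: P2 pit3 -> P1=[5,5,0,3,4,5](0) P2=[0,4,4,0,1,5](2)
Move 5: P1 pit3 -> P1=[5,5,0,0,5,6](1) P2=[0,4,4,0,1,5](2)

Answer: 5 5 0 0 5 6 1 0 4 4 0 1 5 2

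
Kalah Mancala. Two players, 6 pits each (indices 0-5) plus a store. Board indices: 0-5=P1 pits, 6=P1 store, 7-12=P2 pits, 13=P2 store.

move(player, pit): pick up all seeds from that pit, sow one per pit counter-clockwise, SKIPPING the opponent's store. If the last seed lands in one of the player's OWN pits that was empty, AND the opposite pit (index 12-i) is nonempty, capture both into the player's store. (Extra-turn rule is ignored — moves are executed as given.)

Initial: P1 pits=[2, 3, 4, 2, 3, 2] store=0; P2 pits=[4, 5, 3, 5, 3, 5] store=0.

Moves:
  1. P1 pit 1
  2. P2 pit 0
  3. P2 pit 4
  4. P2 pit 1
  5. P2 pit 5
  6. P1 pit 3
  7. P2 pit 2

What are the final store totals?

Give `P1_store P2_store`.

Answer: 1 4

Derivation:
Move 1: P1 pit1 -> P1=[2,0,5,3,4,2](0) P2=[4,5,3,5,3,5](0)
Move 2: P2 pit0 -> P1=[2,0,5,3,4,2](0) P2=[0,6,4,6,4,5](0)
Move 3: P2 pit4 -> P1=[3,1,5,3,4,2](0) P2=[0,6,4,6,0,6](1)
Move 4: P2 pit1 -> P1=[4,1,5,3,4,2](0) P2=[0,0,5,7,1,7](2)
Move 5: P2 pit5 -> P1=[5,2,6,4,5,3](0) P2=[0,0,5,7,1,0](3)
Move 6: P1 pit3 -> P1=[5,2,6,0,6,4](1) P2=[1,0,5,7,1,0](3)
Move 7: P2 pit2 -> P1=[6,2,6,0,6,4](1) P2=[1,0,0,8,2,1](4)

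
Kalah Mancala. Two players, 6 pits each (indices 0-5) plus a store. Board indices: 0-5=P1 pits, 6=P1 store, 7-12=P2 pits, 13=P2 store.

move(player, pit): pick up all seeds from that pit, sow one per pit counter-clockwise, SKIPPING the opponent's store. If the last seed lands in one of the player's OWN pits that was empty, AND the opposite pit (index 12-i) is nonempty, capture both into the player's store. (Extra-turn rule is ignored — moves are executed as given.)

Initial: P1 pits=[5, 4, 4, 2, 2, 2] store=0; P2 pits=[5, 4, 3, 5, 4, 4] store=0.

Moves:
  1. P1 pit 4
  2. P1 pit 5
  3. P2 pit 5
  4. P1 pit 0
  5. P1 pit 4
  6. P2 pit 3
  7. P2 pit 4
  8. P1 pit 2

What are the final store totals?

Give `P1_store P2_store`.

Answer: 4 3

Derivation:
Move 1: P1 pit4 -> P1=[5,4,4,2,0,3](1) P2=[5,4,3,5,4,4](0)
Move 2: P1 pit5 -> P1=[5,4,4,2,0,0](2) P2=[6,5,3,5,4,4](0)
Move 3: P2 pit5 -> P1=[6,5,5,2,0,0](2) P2=[6,5,3,5,4,0](1)
Move 4: P1 pit0 -> P1=[0,6,6,3,1,1](3) P2=[6,5,3,5,4,0](1)
Move 5: P1 pit4 -> P1=[0,6,6,3,0,2](3) P2=[6,5,3,5,4,0](1)
Move 6: P2 pit3 -> P1=[1,7,6,3,0,2](3) P2=[6,5,3,0,5,1](2)
Move 7: P2 pit4 -> P1=[2,8,7,3,0,2](3) P2=[6,5,3,0,0,2](3)
Move 8: P1 pit2 -> P1=[2,8,0,4,1,3](4) P2=[7,6,4,0,0,2](3)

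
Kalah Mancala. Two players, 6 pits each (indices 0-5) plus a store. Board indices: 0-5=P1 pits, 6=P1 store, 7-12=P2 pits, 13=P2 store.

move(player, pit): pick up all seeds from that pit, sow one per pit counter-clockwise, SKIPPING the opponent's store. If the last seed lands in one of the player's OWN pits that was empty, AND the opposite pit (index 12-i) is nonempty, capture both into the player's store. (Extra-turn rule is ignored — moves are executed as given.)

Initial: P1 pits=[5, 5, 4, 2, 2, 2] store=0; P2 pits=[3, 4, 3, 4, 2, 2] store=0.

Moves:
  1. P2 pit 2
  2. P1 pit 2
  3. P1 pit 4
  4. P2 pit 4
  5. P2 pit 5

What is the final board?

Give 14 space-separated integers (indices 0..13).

Move 1: P2 pit2 -> P1=[5,5,4,2,2,2](0) P2=[3,4,0,5,3,3](0)
Move 2: P1 pit2 -> P1=[5,5,0,3,3,3](1) P2=[3,4,0,5,3,3](0)
Move 3: P1 pit4 -> P1=[5,5,0,3,0,4](2) P2=[4,4,0,5,3,3](0)
Move 4: P2 pit4 -> P1=[6,5,0,3,0,4](2) P2=[4,4,0,5,0,4](1)
Move 5: P2 pit5 -> P1=[7,6,1,3,0,4](2) P2=[4,4,0,5,0,0](2)

Answer: 7 6 1 3 0 4 2 4 4 0 5 0 0 2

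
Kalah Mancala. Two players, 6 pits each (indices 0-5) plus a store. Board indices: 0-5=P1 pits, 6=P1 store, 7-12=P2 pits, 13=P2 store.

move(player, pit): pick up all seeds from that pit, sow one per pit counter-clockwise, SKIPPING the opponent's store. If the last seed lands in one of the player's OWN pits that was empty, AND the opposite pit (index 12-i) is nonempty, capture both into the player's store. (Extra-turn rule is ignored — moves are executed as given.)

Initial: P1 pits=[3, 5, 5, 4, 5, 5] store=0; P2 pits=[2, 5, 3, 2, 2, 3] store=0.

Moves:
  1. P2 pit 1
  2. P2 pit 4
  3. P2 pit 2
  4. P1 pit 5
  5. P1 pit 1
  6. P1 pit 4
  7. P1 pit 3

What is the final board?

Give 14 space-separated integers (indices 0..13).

Move 1: P2 pit1 -> P1=[3,5,5,4,5,5](0) P2=[2,0,4,3,3,4](1)
Move 2: P2 pit4 -> P1=[4,5,5,4,5,5](0) P2=[2,0,4,3,0,5](2)
Move 3: P2 pit2 -> P1=[4,5,5,4,5,5](0) P2=[2,0,0,4,1,6](3)
Move 4: P1 pit5 -> P1=[4,5,5,4,5,0](1) P2=[3,1,1,5,1,6](3)
Move 5: P1 pit1 -> P1=[4,0,6,5,6,1](2) P2=[3,1,1,5,1,6](3)
Move 6: P1 pit4 -> P1=[4,0,6,5,0,2](3) P2=[4,2,2,6,1,6](3)
Move 7: P1 pit3 -> P1=[4,0,6,0,1,3](4) P2=[5,3,2,6,1,6](3)

Answer: 4 0 6 0 1 3 4 5 3 2 6 1 6 3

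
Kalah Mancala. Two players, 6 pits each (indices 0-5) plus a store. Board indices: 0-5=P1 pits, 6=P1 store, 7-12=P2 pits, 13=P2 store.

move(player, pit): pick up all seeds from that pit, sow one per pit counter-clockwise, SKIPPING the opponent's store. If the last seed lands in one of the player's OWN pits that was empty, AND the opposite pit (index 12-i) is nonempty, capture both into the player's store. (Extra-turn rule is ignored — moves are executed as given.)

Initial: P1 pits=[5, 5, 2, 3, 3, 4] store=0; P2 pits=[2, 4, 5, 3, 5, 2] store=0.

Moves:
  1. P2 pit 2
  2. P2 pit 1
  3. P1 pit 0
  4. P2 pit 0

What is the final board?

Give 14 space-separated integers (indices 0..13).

Move 1: P2 pit2 -> P1=[6,5,2,3,3,4](0) P2=[2,4,0,4,6,3](1)
Move 2: P2 pit1 -> P1=[6,5,2,3,3,4](0) P2=[2,0,1,5,7,4](1)
Move 3: P1 pit0 -> P1=[0,6,3,4,4,5](1) P2=[2,0,1,5,7,4](1)
Move 4: P2 pit0 -> P1=[0,6,3,4,4,5](1) P2=[0,1,2,5,7,4](1)

Answer: 0 6 3 4 4 5 1 0 1 2 5 7 4 1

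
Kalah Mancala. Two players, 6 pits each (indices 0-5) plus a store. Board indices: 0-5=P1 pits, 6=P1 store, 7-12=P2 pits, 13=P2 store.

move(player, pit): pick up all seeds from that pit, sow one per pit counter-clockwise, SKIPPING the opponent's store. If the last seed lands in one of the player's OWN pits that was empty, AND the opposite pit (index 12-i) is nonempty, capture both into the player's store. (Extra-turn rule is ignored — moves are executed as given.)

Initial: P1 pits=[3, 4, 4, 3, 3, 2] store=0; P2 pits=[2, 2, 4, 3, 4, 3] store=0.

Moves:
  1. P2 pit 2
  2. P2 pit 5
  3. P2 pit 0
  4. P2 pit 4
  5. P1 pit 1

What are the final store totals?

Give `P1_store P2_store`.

Answer: 1 7

Derivation:
Move 1: P2 pit2 -> P1=[3,4,4,3,3,2](0) P2=[2,2,0,4,5,4](1)
Move 2: P2 pit5 -> P1=[4,5,5,3,3,2](0) P2=[2,2,0,4,5,0](2)
Move 3: P2 pit0 -> P1=[4,5,5,0,3,2](0) P2=[0,3,0,4,5,0](6)
Move 4: P2 pit4 -> P1=[5,6,6,0,3,2](0) P2=[0,3,0,4,0,1](7)
Move 5: P1 pit1 -> P1=[5,0,7,1,4,3](1) P2=[1,3,0,4,0,1](7)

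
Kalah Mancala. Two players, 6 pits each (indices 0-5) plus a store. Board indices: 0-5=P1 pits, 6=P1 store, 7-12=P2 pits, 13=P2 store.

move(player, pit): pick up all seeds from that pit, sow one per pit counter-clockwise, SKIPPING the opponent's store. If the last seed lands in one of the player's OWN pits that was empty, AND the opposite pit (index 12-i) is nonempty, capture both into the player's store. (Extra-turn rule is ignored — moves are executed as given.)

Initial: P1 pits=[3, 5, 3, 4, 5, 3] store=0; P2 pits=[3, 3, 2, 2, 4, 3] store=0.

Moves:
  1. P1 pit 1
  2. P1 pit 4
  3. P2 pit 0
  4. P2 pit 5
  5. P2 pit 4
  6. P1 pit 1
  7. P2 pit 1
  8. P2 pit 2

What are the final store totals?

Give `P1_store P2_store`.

Answer: 2 4

Derivation:
Move 1: P1 pit1 -> P1=[3,0,4,5,6,4](1) P2=[3,3,2,2,4,3](0)
Move 2: P1 pit4 -> P1=[3,0,4,5,0,5](2) P2=[4,4,3,3,4,3](0)
Move 3: P2 pit0 -> P1=[3,0,4,5,0,5](2) P2=[0,5,4,4,5,3](0)
Move 4: P2 pit5 -> P1=[4,1,4,5,0,5](2) P2=[0,5,4,4,5,0](1)
Move 5: P2 pit4 -> P1=[5,2,5,5,0,5](2) P2=[0,5,4,4,0,1](2)
Move 6: P1 pit1 -> P1=[5,0,6,6,0,5](2) P2=[0,5,4,4,0,1](2)
Move 7: P2 pit1 -> P1=[5,0,6,6,0,5](2) P2=[0,0,5,5,1,2](3)
Move 8: P2 pit2 -> P1=[6,0,6,6,0,5](2) P2=[0,0,0,6,2,3](4)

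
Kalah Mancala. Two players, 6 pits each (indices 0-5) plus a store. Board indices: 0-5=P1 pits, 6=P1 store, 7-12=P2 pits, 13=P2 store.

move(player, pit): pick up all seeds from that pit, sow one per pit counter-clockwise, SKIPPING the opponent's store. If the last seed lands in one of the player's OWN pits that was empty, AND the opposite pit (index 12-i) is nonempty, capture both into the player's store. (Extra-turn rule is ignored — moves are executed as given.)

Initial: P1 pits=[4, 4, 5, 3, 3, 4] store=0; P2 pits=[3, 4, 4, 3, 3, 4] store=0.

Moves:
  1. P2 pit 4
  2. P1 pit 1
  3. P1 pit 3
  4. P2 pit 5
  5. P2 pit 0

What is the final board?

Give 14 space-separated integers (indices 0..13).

Answer: 6 0 7 1 5 6 1 0 5 5 4 0 0 4

Derivation:
Move 1: P2 pit4 -> P1=[5,4,5,3,3,4](0) P2=[3,4,4,3,0,5](1)
Move 2: P1 pit1 -> P1=[5,0,6,4,4,5](0) P2=[3,4,4,3,0,5](1)
Move 3: P1 pit3 -> P1=[5,0,6,0,5,6](1) P2=[4,4,4,3,0,5](1)
Move 4: P2 pit5 -> P1=[6,1,7,1,5,6](1) P2=[4,4,4,3,0,0](2)
Move 5: P2 pit0 -> P1=[6,0,7,1,5,6](1) P2=[0,5,5,4,0,0](4)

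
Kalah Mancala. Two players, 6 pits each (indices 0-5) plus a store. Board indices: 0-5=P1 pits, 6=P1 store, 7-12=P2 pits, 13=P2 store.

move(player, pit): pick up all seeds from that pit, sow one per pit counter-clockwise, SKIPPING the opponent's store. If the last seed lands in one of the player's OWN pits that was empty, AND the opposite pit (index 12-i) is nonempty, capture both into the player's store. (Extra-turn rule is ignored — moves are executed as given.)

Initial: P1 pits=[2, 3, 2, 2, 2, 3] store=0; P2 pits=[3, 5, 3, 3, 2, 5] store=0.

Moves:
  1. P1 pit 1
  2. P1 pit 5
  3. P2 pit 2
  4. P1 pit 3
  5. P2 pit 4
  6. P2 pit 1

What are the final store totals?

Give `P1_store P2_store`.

Answer: 2 2

Derivation:
Move 1: P1 pit1 -> P1=[2,0,3,3,3,3](0) P2=[3,5,3,3,2,5](0)
Move 2: P1 pit5 -> P1=[2,0,3,3,3,0](1) P2=[4,6,3,3,2,5](0)
Move 3: P2 pit2 -> P1=[2,0,3,3,3,0](1) P2=[4,6,0,4,3,6](0)
Move 4: P1 pit3 -> P1=[2,0,3,0,4,1](2) P2=[4,6,0,4,3,6](0)
Move 5: P2 pit4 -> P1=[3,0,3,0,4,1](2) P2=[4,6,0,4,0,7](1)
Move 6: P2 pit1 -> P1=[4,0,3,0,4,1](2) P2=[4,0,1,5,1,8](2)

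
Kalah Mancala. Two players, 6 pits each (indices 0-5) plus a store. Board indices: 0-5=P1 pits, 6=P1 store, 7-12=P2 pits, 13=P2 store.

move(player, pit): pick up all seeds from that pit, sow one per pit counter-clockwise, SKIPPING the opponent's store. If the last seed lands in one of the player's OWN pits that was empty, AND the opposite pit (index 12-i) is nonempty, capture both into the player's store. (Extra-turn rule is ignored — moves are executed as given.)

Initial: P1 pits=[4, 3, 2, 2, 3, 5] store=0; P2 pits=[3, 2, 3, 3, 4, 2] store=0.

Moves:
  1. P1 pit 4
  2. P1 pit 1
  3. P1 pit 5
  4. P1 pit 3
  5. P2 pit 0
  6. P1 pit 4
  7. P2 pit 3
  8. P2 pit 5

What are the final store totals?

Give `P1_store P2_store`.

Move 1: P1 pit4 -> P1=[4,3,2,2,0,6](1) P2=[4,2,3,3,4,2](0)
Move 2: P1 pit1 -> P1=[4,0,3,3,0,6](4) P2=[4,0,3,3,4,2](0)
Move 3: P1 pit5 -> P1=[4,0,3,3,0,0](5) P2=[5,1,4,4,5,2](0)
Move 4: P1 pit3 -> P1=[4,0,3,0,1,1](6) P2=[5,1,4,4,5,2](0)
Move 5: P2 pit0 -> P1=[4,0,3,0,1,1](6) P2=[0,2,5,5,6,3](0)
Move 6: P1 pit4 -> P1=[4,0,3,0,0,2](6) P2=[0,2,5,5,6,3](0)
Move 7: P2 pit3 -> P1=[5,1,3,0,0,2](6) P2=[0,2,5,0,7,4](1)
Move 8: P2 pit5 -> P1=[6,2,4,0,0,2](6) P2=[0,2,5,0,7,0](2)

Answer: 6 2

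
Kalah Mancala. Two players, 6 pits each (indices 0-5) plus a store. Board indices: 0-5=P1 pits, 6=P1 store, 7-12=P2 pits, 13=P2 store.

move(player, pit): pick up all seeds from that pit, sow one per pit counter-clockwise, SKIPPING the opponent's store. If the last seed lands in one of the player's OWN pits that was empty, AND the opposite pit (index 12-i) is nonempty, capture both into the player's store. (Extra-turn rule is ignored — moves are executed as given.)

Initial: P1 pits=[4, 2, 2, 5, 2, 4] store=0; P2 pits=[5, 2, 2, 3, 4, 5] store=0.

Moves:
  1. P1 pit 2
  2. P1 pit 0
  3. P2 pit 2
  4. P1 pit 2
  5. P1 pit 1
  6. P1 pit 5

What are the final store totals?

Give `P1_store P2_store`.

Answer: 1 0

Derivation:
Move 1: P1 pit2 -> P1=[4,2,0,6,3,4](0) P2=[5,2,2,3,4,5](0)
Move 2: P1 pit0 -> P1=[0,3,1,7,4,4](0) P2=[5,2,2,3,4,5](0)
Move 3: P2 pit2 -> P1=[0,3,1,7,4,4](0) P2=[5,2,0,4,5,5](0)
Move 4: P1 pit2 -> P1=[0,3,0,8,4,4](0) P2=[5,2,0,4,5,5](0)
Move 5: P1 pit1 -> P1=[0,0,1,9,5,4](0) P2=[5,2,0,4,5,5](0)
Move 6: P1 pit5 -> P1=[0,0,1,9,5,0](1) P2=[6,3,1,4,5,5](0)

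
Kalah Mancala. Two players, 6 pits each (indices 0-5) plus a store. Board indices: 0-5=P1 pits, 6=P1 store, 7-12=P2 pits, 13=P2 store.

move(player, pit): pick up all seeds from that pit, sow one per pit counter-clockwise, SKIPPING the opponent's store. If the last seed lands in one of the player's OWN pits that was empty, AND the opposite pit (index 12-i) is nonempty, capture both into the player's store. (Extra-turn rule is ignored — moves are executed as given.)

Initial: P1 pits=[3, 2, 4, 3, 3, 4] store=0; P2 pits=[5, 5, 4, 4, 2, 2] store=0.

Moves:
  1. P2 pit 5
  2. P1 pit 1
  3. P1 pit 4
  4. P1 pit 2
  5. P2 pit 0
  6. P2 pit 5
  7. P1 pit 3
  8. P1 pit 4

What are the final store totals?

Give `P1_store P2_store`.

Move 1: P2 pit5 -> P1=[4,2,4,3,3,4](0) P2=[5,5,4,4,2,0](1)
Move 2: P1 pit1 -> P1=[4,0,5,4,3,4](0) P2=[5,5,4,4,2,0](1)
Move 3: P1 pit4 -> P1=[4,0,5,4,0,5](1) P2=[6,5,4,4,2,0](1)
Move 4: P1 pit2 -> P1=[4,0,0,5,1,6](2) P2=[7,5,4,4,2,0](1)
Move 5: P2 pit0 -> P1=[5,0,0,5,1,6](2) P2=[0,6,5,5,3,1](2)
Move 6: P2 pit5 -> P1=[5,0,0,5,1,6](2) P2=[0,6,5,5,3,0](3)
Move 7: P1 pit3 -> P1=[5,0,0,0,2,7](3) P2=[1,7,5,5,3,0](3)
Move 8: P1 pit4 -> P1=[5,0,0,0,0,8](4) P2=[1,7,5,5,3,0](3)

Answer: 4 3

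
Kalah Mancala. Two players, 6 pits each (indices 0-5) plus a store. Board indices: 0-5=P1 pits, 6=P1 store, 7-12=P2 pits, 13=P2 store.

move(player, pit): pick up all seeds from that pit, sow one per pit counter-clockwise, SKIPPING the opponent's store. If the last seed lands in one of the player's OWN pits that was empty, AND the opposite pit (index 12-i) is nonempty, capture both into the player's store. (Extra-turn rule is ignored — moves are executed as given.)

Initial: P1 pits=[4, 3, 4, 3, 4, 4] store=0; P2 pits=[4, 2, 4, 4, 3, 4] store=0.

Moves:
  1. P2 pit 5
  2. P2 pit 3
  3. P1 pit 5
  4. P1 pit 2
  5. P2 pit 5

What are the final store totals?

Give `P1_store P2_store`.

Answer: 2 3

Derivation:
Move 1: P2 pit5 -> P1=[5,4,5,3,4,4](0) P2=[4,2,4,4,3,0](1)
Move 2: P2 pit3 -> P1=[6,4,5,3,4,4](0) P2=[4,2,4,0,4,1](2)
Move 3: P1 pit5 -> P1=[6,4,5,3,4,0](1) P2=[5,3,5,0,4,1](2)
Move 4: P1 pit2 -> P1=[6,4,0,4,5,1](2) P2=[6,3,5,0,4,1](2)
Move 5: P2 pit5 -> P1=[6,4,0,4,5,1](2) P2=[6,3,5,0,4,0](3)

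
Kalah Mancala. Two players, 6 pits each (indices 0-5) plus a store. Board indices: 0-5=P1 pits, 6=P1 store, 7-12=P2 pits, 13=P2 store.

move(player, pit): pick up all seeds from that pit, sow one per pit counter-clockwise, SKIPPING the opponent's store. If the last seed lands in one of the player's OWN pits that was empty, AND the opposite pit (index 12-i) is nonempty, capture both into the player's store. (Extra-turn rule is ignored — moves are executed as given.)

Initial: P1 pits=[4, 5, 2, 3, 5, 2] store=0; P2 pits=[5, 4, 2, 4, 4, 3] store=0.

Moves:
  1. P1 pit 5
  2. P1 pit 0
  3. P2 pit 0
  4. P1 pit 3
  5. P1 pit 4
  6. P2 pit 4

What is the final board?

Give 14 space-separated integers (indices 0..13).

Answer: 1 7 4 1 0 2 3 2 6 4 6 0 5 2

Derivation:
Move 1: P1 pit5 -> P1=[4,5,2,3,5,0](1) P2=[6,4,2,4,4,3](0)
Move 2: P1 pit0 -> P1=[0,6,3,4,6,0](1) P2=[6,4,2,4,4,3](0)
Move 3: P2 pit0 -> P1=[0,6,3,4,6,0](1) P2=[0,5,3,5,5,4](1)
Move 4: P1 pit3 -> P1=[0,6,3,0,7,1](2) P2=[1,5,3,5,5,4](1)
Move 5: P1 pit4 -> P1=[0,6,3,0,0,2](3) P2=[2,6,4,6,6,4](1)
Move 6: P2 pit4 -> P1=[1,7,4,1,0,2](3) P2=[2,6,4,6,0,5](2)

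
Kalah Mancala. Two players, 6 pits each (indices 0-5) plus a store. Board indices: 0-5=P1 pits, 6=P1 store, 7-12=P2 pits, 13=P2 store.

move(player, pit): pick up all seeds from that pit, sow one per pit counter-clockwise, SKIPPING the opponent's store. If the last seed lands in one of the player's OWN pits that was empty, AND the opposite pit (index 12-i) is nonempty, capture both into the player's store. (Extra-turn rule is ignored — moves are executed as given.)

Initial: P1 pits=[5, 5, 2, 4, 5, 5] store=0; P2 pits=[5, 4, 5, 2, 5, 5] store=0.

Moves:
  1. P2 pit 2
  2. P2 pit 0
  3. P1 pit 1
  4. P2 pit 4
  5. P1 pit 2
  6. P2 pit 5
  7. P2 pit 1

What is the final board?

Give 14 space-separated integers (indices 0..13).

Answer: 8 2 1 8 9 0 2 0 0 2 5 1 1 13

Derivation:
Move 1: P2 pit2 -> P1=[6,5,2,4,5,5](0) P2=[5,4,0,3,6,6](1)
Move 2: P2 pit0 -> P1=[6,5,2,4,5,5](0) P2=[0,5,1,4,7,7](1)
Move 3: P1 pit1 -> P1=[6,0,3,5,6,6](1) P2=[0,5,1,4,7,7](1)
Move 4: P2 pit4 -> P1=[7,1,4,6,7,6](1) P2=[0,5,1,4,0,8](2)
Move 5: P1 pit2 -> P1=[7,1,0,7,8,7](2) P2=[0,5,1,4,0,8](2)
Move 6: P2 pit5 -> P1=[8,2,1,8,9,0](2) P2=[0,5,1,4,0,0](12)
Move 7: P2 pit1 -> P1=[8,2,1,8,9,0](2) P2=[0,0,2,5,1,1](13)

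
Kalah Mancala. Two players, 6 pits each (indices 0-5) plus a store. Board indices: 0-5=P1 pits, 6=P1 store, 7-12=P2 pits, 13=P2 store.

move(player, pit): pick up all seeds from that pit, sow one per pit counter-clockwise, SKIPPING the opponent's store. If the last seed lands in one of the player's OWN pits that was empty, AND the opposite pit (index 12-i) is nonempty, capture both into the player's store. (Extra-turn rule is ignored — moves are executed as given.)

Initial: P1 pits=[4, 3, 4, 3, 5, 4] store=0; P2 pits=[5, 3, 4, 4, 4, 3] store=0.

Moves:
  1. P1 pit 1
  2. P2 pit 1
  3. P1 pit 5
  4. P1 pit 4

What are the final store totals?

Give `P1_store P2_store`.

Answer: 2 0

Derivation:
Move 1: P1 pit1 -> P1=[4,0,5,4,6,4](0) P2=[5,3,4,4,4,3](0)
Move 2: P2 pit1 -> P1=[4,0,5,4,6,4](0) P2=[5,0,5,5,5,3](0)
Move 3: P1 pit5 -> P1=[4,0,5,4,6,0](1) P2=[6,1,6,5,5,3](0)
Move 4: P1 pit4 -> P1=[4,0,5,4,0,1](2) P2=[7,2,7,6,5,3](0)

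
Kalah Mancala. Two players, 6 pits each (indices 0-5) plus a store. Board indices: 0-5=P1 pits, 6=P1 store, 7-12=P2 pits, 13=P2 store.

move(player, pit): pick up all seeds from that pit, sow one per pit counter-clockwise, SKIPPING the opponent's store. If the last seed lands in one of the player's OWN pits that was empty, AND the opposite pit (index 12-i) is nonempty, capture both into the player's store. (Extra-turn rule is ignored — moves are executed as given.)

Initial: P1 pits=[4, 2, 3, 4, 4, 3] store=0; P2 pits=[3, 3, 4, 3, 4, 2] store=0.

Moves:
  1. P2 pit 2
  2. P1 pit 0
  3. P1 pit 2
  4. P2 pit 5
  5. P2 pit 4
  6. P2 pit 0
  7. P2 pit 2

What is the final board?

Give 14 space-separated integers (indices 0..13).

Answer: 2 5 1 6 6 4 1 0 4 0 6 0 1 3

Derivation:
Move 1: P2 pit2 -> P1=[4,2,3,4,4,3](0) P2=[3,3,0,4,5,3](1)
Move 2: P1 pit0 -> P1=[0,3,4,5,5,3](0) P2=[3,3,0,4,5,3](1)
Move 3: P1 pit2 -> P1=[0,3,0,6,6,4](1) P2=[3,3,0,4,5,3](1)
Move 4: P2 pit5 -> P1=[1,4,0,6,6,4](1) P2=[3,3,0,4,5,0](2)
Move 5: P2 pit4 -> P1=[2,5,1,6,6,4](1) P2=[3,3,0,4,0,1](3)
Move 6: P2 pit0 -> P1=[2,5,1,6,6,4](1) P2=[0,4,1,5,0,1](3)
Move 7: P2 pit2 -> P1=[2,5,1,6,6,4](1) P2=[0,4,0,6,0,1](3)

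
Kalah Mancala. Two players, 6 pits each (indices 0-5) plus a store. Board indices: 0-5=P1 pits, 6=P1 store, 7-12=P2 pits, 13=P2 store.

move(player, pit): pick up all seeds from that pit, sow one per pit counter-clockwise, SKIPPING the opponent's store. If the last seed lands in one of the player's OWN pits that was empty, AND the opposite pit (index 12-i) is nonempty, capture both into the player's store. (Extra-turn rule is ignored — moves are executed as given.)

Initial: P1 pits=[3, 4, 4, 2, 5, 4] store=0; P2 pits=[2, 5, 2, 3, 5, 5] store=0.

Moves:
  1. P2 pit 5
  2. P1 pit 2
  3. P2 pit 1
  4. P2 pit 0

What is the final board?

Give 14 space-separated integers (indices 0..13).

Move 1: P2 pit5 -> P1=[4,5,5,3,5,4](0) P2=[2,5,2,3,5,0](1)
Move 2: P1 pit2 -> P1=[4,5,0,4,6,5](1) P2=[3,5,2,3,5,0](1)
Move 3: P2 pit1 -> P1=[4,5,0,4,6,5](1) P2=[3,0,3,4,6,1](2)
Move 4: P2 pit0 -> P1=[4,5,0,4,6,5](1) P2=[0,1,4,5,6,1](2)

Answer: 4 5 0 4 6 5 1 0 1 4 5 6 1 2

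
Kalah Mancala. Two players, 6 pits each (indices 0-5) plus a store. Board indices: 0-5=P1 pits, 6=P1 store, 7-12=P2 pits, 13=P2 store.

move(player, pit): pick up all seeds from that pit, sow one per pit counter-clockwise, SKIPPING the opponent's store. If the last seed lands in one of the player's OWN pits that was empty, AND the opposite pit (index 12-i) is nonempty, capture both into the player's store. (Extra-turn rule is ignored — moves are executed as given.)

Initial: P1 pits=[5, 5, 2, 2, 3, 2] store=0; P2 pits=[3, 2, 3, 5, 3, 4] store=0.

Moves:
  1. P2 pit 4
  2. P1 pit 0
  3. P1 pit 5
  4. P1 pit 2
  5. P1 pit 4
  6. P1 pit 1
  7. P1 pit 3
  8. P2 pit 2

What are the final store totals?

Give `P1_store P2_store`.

Move 1: P2 pit4 -> P1=[6,5,2,2,3,2](0) P2=[3,2,3,5,0,5](1)
Move 2: P1 pit0 -> P1=[0,6,3,3,4,3](1) P2=[3,2,3,5,0,5](1)
Move 3: P1 pit5 -> P1=[0,6,3,3,4,0](2) P2=[4,3,3,5,0,5](1)
Move 4: P1 pit2 -> P1=[0,6,0,4,5,0](7) P2=[0,3,3,5,0,5](1)
Move 5: P1 pit4 -> P1=[0,6,0,4,0,1](8) P2=[1,4,4,5,0,5](1)
Move 6: P1 pit1 -> P1=[0,0,1,5,1,2](9) P2=[2,4,4,5,0,5](1)
Move 7: P1 pit3 -> P1=[0,0,1,0,2,3](10) P2=[3,5,4,5,0,5](1)
Move 8: P2 pit2 -> P1=[0,0,1,0,2,3](10) P2=[3,5,0,6,1,6](2)

Answer: 10 2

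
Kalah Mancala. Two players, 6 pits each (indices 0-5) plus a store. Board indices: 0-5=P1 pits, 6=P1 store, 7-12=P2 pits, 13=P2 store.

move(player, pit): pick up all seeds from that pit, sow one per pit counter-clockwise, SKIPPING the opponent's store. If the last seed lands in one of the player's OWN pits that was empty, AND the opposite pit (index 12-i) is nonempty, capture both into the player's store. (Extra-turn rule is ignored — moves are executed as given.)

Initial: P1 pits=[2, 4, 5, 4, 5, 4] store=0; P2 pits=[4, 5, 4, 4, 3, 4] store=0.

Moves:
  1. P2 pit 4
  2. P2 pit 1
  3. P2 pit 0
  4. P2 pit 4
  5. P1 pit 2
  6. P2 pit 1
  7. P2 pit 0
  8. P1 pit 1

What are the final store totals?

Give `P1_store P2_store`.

Move 1: P2 pit4 -> P1=[3,4,5,4,5,4](0) P2=[4,5,4,4,0,5](1)
Move 2: P2 pit1 -> P1=[3,4,5,4,5,4](0) P2=[4,0,5,5,1,6](2)
Move 3: P2 pit0 -> P1=[3,4,5,4,5,4](0) P2=[0,1,6,6,2,6](2)
Move 4: P2 pit4 -> P1=[3,4,5,4,5,4](0) P2=[0,1,6,6,0,7](3)
Move 5: P1 pit2 -> P1=[3,4,0,5,6,5](1) P2=[1,1,6,6,0,7](3)
Move 6: P2 pit1 -> P1=[3,4,0,5,6,5](1) P2=[1,0,7,6,0,7](3)
Move 7: P2 pit0 -> P1=[3,4,0,5,0,5](1) P2=[0,0,7,6,0,7](10)
Move 8: P1 pit1 -> P1=[3,0,1,6,1,6](1) P2=[0,0,7,6,0,7](10)

Answer: 1 10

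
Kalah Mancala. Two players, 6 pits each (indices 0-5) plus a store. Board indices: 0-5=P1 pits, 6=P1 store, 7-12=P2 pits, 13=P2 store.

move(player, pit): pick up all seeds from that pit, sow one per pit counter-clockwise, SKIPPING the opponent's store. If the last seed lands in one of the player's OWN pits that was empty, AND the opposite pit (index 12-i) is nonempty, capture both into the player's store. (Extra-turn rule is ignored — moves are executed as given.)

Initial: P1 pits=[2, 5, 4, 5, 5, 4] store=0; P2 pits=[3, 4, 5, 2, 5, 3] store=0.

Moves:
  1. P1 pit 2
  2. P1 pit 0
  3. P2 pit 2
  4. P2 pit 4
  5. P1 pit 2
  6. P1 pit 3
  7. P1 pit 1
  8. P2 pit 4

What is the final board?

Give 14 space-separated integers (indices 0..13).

Answer: 2 0 1 1 8 7 6 5 6 1 2 0 6 2

Derivation:
Move 1: P1 pit2 -> P1=[2,5,0,6,6,5](1) P2=[3,4,5,2,5,3](0)
Move 2: P1 pit0 -> P1=[0,6,0,6,6,5](4) P2=[3,4,5,0,5,3](0)
Move 3: P2 pit2 -> P1=[1,6,0,6,6,5](4) P2=[3,4,0,1,6,4](1)
Move 4: P2 pit4 -> P1=[2,7,1,7,6,5](4) P2=[3,4,0,1,0,5](2)
Move 5: P1 pit2 -> P1=[2,7,0,8,6,5](4) P2=[3,4,0,1,0,5](2)
Move 6: P1 pit3 -> P1=[2,7,0,0,7,6](5) P2=[4,5,1,2,1,5](2)
Move 7: P1 pit1 -> P1=[2,0,1,1,8,7](6) P2=[5,6,1,2,1,5](2)
Move 8: P2 pit4 -> P1=[2,0,1,1,8,7](6) P2=[5,6,1,2,0,6](2)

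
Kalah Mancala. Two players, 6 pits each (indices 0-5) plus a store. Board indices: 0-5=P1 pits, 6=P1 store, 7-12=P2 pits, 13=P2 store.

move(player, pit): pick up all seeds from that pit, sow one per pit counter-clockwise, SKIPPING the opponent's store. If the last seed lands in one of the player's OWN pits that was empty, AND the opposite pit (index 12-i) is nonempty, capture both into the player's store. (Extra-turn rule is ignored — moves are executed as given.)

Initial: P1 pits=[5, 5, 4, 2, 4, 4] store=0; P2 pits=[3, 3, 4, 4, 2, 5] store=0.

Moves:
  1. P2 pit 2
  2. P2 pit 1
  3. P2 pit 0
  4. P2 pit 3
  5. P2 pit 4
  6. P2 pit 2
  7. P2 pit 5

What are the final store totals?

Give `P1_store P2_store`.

Answer: 0 18

Derivation:
Move 1: P2 pit2 -> P1=[5,5,4,2,4,4](0) P2=[3,3,0,5,3,6](1)
Move 2: P2 pit1 -> P1=[5,5,4,2,4,4](0) P2=[3,0,1,6,4,6](1)
Move 3: P2 pit0 -> P1=[5,5,4,2,4,4](0) P2=[0,1,2,7,4,6](1)
Move 4: P2 pit3 -> P1=[6,6,5,3,4,4](0) P2=[0,1,2,0,5,7](2)
Move 5: P2 pit4 -> P1=[7,7,6,3,4,4](0) P2=[0,1,2,0,0,8](3)
Move 6: P2 pit2 -> P1=[7,0,6,3,4,4](0) P2=[0,1,0,1,0,8](11)
Move 7: P2 pit5 -> P1=[8,1,7,4,5,0](0) P2=[0,1,0,1,0,0](18)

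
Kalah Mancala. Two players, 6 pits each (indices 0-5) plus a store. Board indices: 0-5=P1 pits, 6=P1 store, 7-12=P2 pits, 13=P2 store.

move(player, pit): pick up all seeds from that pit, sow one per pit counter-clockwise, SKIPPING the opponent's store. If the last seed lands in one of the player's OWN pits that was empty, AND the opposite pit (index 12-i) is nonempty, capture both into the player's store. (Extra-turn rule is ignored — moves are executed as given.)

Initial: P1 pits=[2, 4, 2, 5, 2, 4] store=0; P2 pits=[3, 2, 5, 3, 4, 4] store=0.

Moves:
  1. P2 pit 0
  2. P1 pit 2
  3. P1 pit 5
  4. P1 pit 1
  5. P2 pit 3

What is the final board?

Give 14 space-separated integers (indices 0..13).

Move 1: P2 pit0 -> P1=[2,4,2,5,2,4](0) P2=[0,3,6,4,4,4](0)
Move 2: P1 pit2 -> P1=[2,4,0,6,3,4](0) P2=[0,3,6,4,4,4](0)
Move 3: P1 pit5 -> P1=[2,4,0,6,3,0](1) P2=[1,4,7,4,4,4](0)
Move 4: P1 pit1 -> P1=[2,0,1,7,4,0](3) P2=[0,4,7,4,4,4](0)
Move 5: P2 pit3 -> P1=[3,0,1,7,4,0](3) P2=[0,4,7,0,5,5](1)

Answer: 3 0 1 7 4 0 3 0 4 7 0 5 5 1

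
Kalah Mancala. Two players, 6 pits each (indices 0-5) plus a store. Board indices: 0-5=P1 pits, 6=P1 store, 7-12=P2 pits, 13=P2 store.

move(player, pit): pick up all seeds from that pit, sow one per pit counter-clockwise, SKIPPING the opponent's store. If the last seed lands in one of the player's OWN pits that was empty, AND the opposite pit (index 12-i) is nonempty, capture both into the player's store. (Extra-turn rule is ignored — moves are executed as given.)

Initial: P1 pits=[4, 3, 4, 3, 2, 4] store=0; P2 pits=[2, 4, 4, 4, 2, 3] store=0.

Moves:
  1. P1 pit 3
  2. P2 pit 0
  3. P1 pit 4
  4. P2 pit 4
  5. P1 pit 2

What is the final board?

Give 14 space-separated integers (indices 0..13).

Move 1: P1 pit3 -> P1=[4,3,4,0,3,5](1) P2=[2,4,4,4,2,3](0)
Move 2: P2 pit0 -> P1=[4,3,4,0,3,5](1) P2=[0,5,5,4,2,3](0)
Move 3: P1 pit4 -> P1=[4,3,4,0,0,6](2) P2=[1,5,5,4,2,3](0)
Move 4: P2 pit4 -> P1=[4,3,4,0,0,6](2) P2=[1,5,5,4,0,4](1)
Move 5: P1 pit2 -> P1=[4,3,0,1,1,7](3) P2=[1,5,5,4,0,4](1)

Answer: 4 3 0 1 1 7 3 1 5 5 4 0 4 1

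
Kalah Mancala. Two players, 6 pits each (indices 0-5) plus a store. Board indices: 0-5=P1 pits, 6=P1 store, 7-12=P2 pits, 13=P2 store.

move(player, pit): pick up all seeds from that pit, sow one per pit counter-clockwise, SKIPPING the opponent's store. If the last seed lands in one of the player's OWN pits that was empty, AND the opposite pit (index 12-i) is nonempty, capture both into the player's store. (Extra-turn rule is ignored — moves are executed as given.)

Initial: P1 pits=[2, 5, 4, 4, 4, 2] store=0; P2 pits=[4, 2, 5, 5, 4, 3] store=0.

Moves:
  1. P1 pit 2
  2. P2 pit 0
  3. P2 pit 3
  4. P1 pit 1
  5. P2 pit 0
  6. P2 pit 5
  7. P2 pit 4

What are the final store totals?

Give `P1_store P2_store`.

Move 1: P1 pit2 -> P1=[2,5,0,5,5,3](1) P2=[4,2,5,5,4,3](0)
Move 2: P2 pit0 -> P1=[2,5,0,5,5,3](1) P2=[0,3,6,6,5,3](0)
Move 3: P2 pit3 -> P1=[3,6,1,5,5,3](1) P2=[0,3,6,0,6,4](1)
Move 4: P1 pit1 -> P1=[3,0,2,6,6,4](2) P2=[1,3,6,0,6,4](1)
Move 5: P2 pit0 -> P1=[3,0,2,6,6,4](2) P2=[0,4,6,0,6,4](1)
Move 6: P2 pit5 -> P1=[4,1,3,6,6,4](2) P2=[0,4,6,0,6,0](2)
Move 7: P2 pit4 -> P1=[5,2,4,7,6,4](2) P2=[0,4,6,0,0,1](3)

Answer: 2 3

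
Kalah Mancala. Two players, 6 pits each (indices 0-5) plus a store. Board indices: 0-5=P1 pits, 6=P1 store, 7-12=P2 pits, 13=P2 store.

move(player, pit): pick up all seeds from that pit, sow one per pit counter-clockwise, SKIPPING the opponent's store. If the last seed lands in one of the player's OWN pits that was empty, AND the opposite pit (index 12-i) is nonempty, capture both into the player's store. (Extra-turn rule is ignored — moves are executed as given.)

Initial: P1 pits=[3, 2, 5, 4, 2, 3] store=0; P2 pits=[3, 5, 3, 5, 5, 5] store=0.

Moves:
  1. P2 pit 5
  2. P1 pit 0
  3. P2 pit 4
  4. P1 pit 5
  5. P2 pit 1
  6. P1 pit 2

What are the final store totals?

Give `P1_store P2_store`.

Move 1: P2 pit5 -> P1=[4,3,6,5,2,3](0) P2=[3,5,3,5,5,0](1)
Move 2: P1 pit0 -> P1=[0,4,7,6,3,3](0) P2=[3,5,3,5,5,0](1)
Move 3: P2 pit4 -> P1=[1,5,8,6,3,3](0) P2=[3,5,3,5,0,1](2)
Move 4: P1 pit5 -> P1=[1,5,8,6,3,0](1) P2=[4,6,3,5,0,1](2)
Move 5: P2 pit1 -> P1=[2,5,8,6,3,0](1) P2=[4,0,4,6,1,2](3)
Move 6: P1 pit2 -> P1=[2,5,0,7,4,1](2) P2=[5,1,5,7,1,2](3)

Answer: 2 3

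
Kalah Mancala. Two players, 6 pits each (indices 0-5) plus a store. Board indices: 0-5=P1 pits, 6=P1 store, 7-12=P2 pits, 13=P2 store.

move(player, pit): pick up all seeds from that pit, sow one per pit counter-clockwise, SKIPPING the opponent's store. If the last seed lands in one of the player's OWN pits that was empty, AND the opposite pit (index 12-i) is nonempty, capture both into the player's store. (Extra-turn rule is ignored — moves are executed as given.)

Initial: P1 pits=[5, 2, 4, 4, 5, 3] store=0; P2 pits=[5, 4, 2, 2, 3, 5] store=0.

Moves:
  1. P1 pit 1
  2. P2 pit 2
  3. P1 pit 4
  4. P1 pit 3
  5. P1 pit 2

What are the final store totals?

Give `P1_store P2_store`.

Move 1: P1 pit1 -> P1=[5,0,5,5,5,3](0) P2=[5,4,2,2,3,5](0)
Move 2: P2 pit2 -> P1=[5,0,5,5,5,3](0) P2=[5,4,0,3,4,5](0)
Move 3: P1 pit4 -> P1=[5,0,5,5,0,4](1) P2=[6,5,1,3,4,5](0)
Move 4: P1 pit3 -> P1=[5,0,5,0,1,5](2) P2=[7,6,1,3,4,5](0)
Move 5: P1 pit2 -> P1=[5,0,0,1,2,6](3) P2=[8,6,1,3,4,5](0)

Answer: 3 0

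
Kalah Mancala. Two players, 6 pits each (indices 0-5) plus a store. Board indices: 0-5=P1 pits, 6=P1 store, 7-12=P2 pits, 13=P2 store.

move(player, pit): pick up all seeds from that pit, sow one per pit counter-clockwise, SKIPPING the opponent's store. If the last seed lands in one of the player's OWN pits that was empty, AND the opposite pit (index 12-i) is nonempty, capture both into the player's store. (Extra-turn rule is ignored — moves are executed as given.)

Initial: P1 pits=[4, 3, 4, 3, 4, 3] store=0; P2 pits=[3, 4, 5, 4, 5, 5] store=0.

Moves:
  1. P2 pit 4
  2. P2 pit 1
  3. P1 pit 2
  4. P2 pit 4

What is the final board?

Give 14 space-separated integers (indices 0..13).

Answer: 5 4 0 4 5 4 1 4 0 6 5 0 8 1

Derivation:
Move 1: P2 pit4 -> P1=[5,4,5,3,4,3](0) P2=[3,4,5,4,0,6](1)
Move 2: P2 pit1 -> P1=[5,4,5,3,4,3](0) P2=[3,0,6,5,1,7](1)
Move 3: P1 pit2 -> P1=[5,4,0,4,5,4](1) P2=[4,0,6,5,1,7](1)
Move 4: P2 pit4 -> P1=[5,4,0,4,5,4](1) P2=[4,0,6,5,0,8](1)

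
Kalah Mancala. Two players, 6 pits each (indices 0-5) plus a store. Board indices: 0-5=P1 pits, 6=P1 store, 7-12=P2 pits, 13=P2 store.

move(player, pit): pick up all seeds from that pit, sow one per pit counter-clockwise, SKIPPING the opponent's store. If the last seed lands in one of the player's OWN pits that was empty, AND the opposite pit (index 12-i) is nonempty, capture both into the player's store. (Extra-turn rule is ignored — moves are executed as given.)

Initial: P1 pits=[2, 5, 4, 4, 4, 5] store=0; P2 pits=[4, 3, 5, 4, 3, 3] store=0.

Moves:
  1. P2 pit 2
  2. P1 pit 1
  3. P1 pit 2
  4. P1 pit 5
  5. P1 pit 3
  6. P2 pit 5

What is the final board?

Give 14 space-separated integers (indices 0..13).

Move 1: P2 pit2 -> P1=[3,5,4,4,4,5](0) P2=[4,3,0,5,4,4](1)
Move 2: P1 pit1 -> P1=[3,0,5,5,5,6](1) P2=[4,3,0,5,4,4](1)
Move 3: P1 pit2 -> P1=[3,0,0,6,6,7](2) P2=[5,3,0,5,4,4](1)
Move 4: P1 pit5 -> P1=[3,0,0,6,6,0](3) P2=[6,4,1,6,5,5](1)
Move 5: P1 pit3 -> P1=[3,0,0,0,7,1](4) P2=[7,5,2,6,5,5](1)
Move 6: P2 pit5 -> P1=[4,1,1,1,7,1](4) P2=[7,5,2,6,5,0](2)

Answer: 4 1 1 1 7 1 4 7 5 2 6 5 0 2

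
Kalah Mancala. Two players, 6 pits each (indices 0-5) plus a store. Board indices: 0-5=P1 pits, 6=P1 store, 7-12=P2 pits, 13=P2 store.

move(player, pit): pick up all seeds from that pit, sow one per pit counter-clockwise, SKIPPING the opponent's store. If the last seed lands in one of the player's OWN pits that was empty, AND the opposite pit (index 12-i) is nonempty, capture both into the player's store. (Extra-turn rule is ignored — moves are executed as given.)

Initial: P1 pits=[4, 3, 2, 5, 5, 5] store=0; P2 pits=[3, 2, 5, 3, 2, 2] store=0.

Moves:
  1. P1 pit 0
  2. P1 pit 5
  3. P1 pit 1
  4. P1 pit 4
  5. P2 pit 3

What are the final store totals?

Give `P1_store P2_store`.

Move 1: P1 pit0 -> P1=[0,4,3,6,6,5](0) P2=[3,2,5,3,2,2](0)
Move 2: P1 pit5 -> P1=[0,4,3,6,6,0](1) P2=[4,3,6,4,2,2](0)
Move 3: P1 pit1 -> P1=[0,0,4,7,7,0](6) P2=[0,3,6,4,2,2](0)
Move 4: P1 pit4 -> P1=[0,0,4,7,0,1](7) P2=[1,4,7,5,3,2](0)
Move 5: P2 pit3 -> P1=[1,1,4,7,0,1](7) P2=[1,4,7,0,4,3](1)

Answer: 7 1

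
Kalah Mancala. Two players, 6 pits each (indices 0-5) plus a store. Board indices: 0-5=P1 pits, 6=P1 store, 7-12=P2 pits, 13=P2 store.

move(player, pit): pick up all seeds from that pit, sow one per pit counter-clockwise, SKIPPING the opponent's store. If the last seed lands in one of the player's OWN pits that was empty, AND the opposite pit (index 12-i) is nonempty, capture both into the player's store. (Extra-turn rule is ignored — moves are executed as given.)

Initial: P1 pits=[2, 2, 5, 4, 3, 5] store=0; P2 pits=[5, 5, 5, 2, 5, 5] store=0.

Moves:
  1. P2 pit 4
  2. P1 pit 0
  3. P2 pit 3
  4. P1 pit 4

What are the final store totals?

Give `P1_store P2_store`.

Answer: 1 1

Derivation:
Move 1: P2 pit4 -> P1=[3,3,6,4,3,5](0) P2=[5,5,5,2,0,6](1)
Move 2: P1 pit0 -> P1=[0,4,7,5,3,5](0) P2=[5,5,5,2,0,6](1)
Move 3: P2 pit3 -> P1=[0,4,7,5,3,5](0) P2=[5,5,5,0,1,7](1)
Move 4: P1 pit4 -> P1=[0,4,7,5,0,6](1) P2=[6,5,5,0,1,7](1)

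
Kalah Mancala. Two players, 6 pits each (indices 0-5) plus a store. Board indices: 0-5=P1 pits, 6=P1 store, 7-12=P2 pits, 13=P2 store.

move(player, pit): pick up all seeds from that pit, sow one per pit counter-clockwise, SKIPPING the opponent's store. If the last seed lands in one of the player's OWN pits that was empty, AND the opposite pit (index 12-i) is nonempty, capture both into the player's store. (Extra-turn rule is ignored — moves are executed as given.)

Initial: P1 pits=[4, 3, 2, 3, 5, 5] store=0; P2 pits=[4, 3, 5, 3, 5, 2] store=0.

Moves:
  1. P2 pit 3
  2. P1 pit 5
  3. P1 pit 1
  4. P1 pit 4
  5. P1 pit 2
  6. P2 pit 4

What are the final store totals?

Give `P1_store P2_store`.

Move 1: P2 pit3 -> P1=[4,3,2,3,5,5](0) P2=[4,3,5,0,6,3](1)
Move 2: P1 pit5 -> P1=[4,3,2,3,5,0](1) P2=[5,4,6,1,6,3](1)
Move 3: P1 pit1 -> P1=[4,0,3,4,6,0](1) P2=[5,4,6,1,6,3](1)
Move 4: P1 pit4 -> P1=[4,0,3,4,0,1](2) P2=[6,5,7,2,6,3](1)
Move 5: P1 pit2 -> P1=[4,0,0,5,1,2](2) P2=[6,5,7,2,6,3](1)
Move 6: P2 pit4 -> P1=[5,1,1,6,1,2](2) P2=[6,5,7,2,0,4](2)

Answer: 2 2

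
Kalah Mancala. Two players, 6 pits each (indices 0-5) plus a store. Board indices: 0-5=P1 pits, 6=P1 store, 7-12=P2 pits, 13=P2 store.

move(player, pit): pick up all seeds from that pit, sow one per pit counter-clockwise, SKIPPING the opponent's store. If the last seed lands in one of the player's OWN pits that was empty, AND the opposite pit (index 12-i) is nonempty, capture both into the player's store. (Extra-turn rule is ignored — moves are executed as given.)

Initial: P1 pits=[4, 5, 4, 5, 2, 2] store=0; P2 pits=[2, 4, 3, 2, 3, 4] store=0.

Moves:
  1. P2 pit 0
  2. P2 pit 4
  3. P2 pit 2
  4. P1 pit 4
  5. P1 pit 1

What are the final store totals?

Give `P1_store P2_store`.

Answer: 2 2

Derivation:
Move 1: P2 pit0 -> P1=[4,5,4,5,2,2](0) P2=[0,5,4,2,3,4](0)
Move 2: P2 pit4 -> P1=[5,5,4,5,2,2](0) P2=[0,5,4,2,0,5](1)
Move 3: P2 pit2 -> P1=[5,5,4,5,2,2](0) P2=[0,5,0,3,1,6](2)
Move 4: P1 pit4 -> P1=[5,5,4,5,0,3](1) P2=[0,5,0,3,1,6](2)
Move 5: P1 pit1 -> P1=[5,0,5,6,1,4](2) P2=[0,5,0,3,1,6](2)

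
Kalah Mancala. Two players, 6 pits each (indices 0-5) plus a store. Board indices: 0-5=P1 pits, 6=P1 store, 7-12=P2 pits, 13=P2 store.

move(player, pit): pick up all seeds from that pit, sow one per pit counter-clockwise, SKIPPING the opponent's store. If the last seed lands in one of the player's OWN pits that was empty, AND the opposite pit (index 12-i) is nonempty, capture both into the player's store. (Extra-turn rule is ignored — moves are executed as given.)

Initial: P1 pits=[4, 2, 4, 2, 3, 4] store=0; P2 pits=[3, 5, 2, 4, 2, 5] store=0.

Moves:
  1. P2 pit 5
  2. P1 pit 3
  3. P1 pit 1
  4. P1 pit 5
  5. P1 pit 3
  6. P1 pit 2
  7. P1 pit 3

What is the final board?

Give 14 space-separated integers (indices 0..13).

Answer: 5 0 0 0 8 1 3 5 7 3 5 2 0 1

Derivation:
Move 1: P2 pit5 -> P1=[5,3,5,3,3,4](0) P2=[3,5,2,4,2,0](1)
Move 2: P1 pit3 -> P1=[5,3,5,0,4,5](1) P2=[3,5,2,4,2,0](1)
Move 3: P1 pit1 -> P1=[5,0,6,1,5,5](1) P2=[3,5,2,4,2,0](1)
Move 4: P1 pit5 -> P1=[5,0,6,1,5,0](2) P2=[4,6,3,5,2,0](1)
Move 5: P1 pit3 -> P1=[5,0,6,0,6,0](2) P2=[4,6,3,5,2,0](1)
Move 6: P1 pit2 -> P1=[5,0,0,1,7,1](3) P2=[5,7,3,5,2,0](1)
Move 7: P1 pit3 -> P1=[5,0,0,0,8,1](3) P2=[5,7,3,5,2,0](1)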